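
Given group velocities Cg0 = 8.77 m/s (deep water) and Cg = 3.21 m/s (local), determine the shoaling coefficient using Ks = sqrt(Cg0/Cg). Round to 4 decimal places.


Ks = sqrt(Cg0 / Cg)
Ks = sqrt(8.77 / 3.21)
Ks = sqrt(2.7321)
Ks = 1.6529

1.6529


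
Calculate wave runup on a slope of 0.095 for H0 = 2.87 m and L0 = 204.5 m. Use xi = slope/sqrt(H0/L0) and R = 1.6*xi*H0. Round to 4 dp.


xi = slope / sqrt(H0/L0)
H0/L0 = 2.87/204.5 = 0.014034
sqrt(0.014034) = 0.118466
xi = 0.095 / 0.118466 = 0.801917
R = 1.6 * xi * H0 = 1.6 * 0.801917 * 2.87
R = 3.6824 m

3.6824


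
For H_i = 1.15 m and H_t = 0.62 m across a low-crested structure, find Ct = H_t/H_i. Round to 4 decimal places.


Ct = H_t / H_i
Ct = 0.62 / 1.15
Ct = 0.5391

0.5391


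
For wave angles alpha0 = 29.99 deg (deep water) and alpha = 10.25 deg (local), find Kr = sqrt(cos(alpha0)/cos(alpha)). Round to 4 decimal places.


Kr = sqrt(cos(alpha0) / cos(alpha))
cos(29.99) = 0.866113
cos(10.25) = 0.984041
Kr = sqrt(0.866113 / 0.984041)
Kr = sqrt(0.880159)
Kr = 0.9382

0.9382


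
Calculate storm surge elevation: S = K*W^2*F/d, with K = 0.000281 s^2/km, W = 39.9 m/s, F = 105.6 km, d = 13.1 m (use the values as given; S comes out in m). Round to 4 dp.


S = K * W^2 * F / d
W^2 = 39.9^2 = 1592.01
S = 0.000281 * 1592.01 * 105.6 / 13.1
Numerator = 0.000281 * 1592.01 * 105.6 = 47.240668
S = 47.240668 / 13.1 = 3.6062 m

3.6062


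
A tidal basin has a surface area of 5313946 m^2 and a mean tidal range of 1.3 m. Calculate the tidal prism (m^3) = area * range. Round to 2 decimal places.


Tidal prism = Area * Tidal range
P = 5313946 * 1.3
P = 6908129.80 m^3

6908129.80


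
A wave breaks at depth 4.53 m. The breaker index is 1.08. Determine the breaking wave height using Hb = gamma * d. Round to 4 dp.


Hb = gamma * d
Hb = 1.08 * 4.53
Hb = 4.8924 m

4.8924


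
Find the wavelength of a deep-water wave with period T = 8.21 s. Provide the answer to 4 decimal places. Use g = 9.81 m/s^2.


L0 = g * T^2 / (2 * pi)
L0 = 9.81 * 8.21^2 / (2 * pi)
L0 = 9.81 * 67.4041 / 6.28319
L0 = 661.2342 / 6.28319
L0 = 105.2387 m

105.2387


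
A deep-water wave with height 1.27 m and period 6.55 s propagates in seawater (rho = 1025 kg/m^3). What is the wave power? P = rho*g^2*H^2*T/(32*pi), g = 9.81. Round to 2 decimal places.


P = rho * g^2 * H^2 * T / (32 * pi)
P = 1025 * 9.81^2 * 1.27^2 * 6.55 / (32 * pi)
P = 1025 * 96.2361 * 1.6129 * 6.55 / 100.53096
P = 10365.99 W/m

10365.99


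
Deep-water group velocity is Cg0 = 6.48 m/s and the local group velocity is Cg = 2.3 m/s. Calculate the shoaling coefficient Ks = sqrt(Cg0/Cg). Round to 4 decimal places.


Ks = sqrt(Cg0 / Cg)
Ks = sqrt(6.48 / 2.3)
Ks = sqrt(2.8174)
Ks = 1.6785

1.6785


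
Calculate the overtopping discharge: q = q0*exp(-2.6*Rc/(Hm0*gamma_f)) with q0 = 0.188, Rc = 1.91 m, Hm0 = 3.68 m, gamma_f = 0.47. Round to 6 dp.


q = q0 * exp(-2.6 * Rc / (Hm0 * gamma_f))
Exponent = -2.6 * 1.91 / (3.68 * 0.47)
= -2.6 * 1.91 / 1.7296
= -2.871184
exp(-2.871184) = 0.056632
q = 0.188 * 0.056632
q = 0.010647 m^3/s/m

0.010647


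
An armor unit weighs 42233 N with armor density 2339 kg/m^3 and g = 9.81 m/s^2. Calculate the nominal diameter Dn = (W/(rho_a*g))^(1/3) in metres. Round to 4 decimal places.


V = W / (rho_a * g)
V = 42233 / (2339 * 9.81)
V = 42233 / 22945.59
V = 1.840572 m^3
Dn = V^(1/3) = 1.840572^(1/3)
Dn = 1.2255 m

1.2255


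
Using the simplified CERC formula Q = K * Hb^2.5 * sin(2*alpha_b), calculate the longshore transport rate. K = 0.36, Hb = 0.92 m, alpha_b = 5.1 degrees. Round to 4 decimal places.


Q = K * Hb^2.5 * sin(2 * alpha_b)
Hb^2.5 = 0.92^2.5 = 0.811838
sin(2 * 5.1) = sin(10.2) = 0.177085
Q = 0.36 * 0.811838 * 0.177085
Q = 0.0518 m^3/s

0.0518


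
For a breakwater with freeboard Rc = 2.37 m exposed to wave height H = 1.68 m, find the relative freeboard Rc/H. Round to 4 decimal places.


Relative freeboard = Rc / H
= 2.37 / 1.68
= 1.4107

1.4107


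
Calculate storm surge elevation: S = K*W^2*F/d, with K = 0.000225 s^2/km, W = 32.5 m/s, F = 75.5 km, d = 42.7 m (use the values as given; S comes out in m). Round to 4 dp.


S = K * W^2 * F / d
W^2 = 32.5^2 = 1056.25
S = 0.000225 * 1056.25 * 75.5 / 42.7
Numerator = 0.000225 * 1056.25 * 75.5 = 17.943047
S = 17.943047 / 42.7 = 0.4202 m

0.4202


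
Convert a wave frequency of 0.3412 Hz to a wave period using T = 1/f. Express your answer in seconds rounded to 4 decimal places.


T = 1 / f
T = 1 / 0.3412
T = 2.9308 s

2.9308


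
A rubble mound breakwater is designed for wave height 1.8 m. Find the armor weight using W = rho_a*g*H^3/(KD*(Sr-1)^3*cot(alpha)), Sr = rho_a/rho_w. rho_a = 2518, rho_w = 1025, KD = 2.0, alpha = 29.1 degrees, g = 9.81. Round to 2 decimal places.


Sr = rho_a / rho_w = 2518 / 1025 = 2.456585
(Sr - 1) = 1.456585
(Sr - 1)^3 = 3.090351
cot(29.1) = 1 / tan(29.1) = 1 / 0.556593 = 1.796645
Numerator = 2518 * 9.81 * 1.8^3 = 144059.6146
Denominator = 2.0 * 3.090351 * 1.796645 = 11.104530
W = 144059.6146 / 11.104530
W = 12973.05 N

12973.05


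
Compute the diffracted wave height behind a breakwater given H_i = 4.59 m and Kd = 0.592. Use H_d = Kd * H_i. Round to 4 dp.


H_d = Kd * H_i
H_d = 0.592 * 4.59
H_d = 2.7173 m

2.7173


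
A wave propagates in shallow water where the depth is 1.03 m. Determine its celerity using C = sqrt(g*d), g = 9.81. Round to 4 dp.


Using the shallow-water approximation:
C = sqrt(g * d) = sqrt(9.81 * 1.03)
C = sqrt(10.1043)
C = 3.1787 m/s

3.1787


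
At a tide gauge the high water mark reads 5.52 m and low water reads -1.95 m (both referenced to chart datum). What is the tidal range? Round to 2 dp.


Tidal range = High water - Low water
Tidal range = 5.52 - (-1.95)
Tidal range = 7.47 m

7.47


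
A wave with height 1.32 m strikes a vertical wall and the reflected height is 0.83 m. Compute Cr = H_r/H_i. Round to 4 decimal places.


Cr = H_r / H_i
Cr = 0.83 / 1.32
Cr = 0.6288

0.6288


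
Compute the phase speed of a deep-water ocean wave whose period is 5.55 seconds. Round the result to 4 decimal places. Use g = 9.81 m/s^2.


We use the deep-water celerity formula:
C = g * T / (2 * pi)
C = 9.81 * 5.55 / (2 * 3.14159...)
C = 54.445500 / 6.283185
C = 8.6653 m/s

8.6653


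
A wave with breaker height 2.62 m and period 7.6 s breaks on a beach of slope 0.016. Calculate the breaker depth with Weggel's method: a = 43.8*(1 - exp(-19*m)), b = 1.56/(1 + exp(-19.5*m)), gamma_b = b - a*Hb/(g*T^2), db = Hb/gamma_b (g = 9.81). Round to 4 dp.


a = 43.8 * (1 - exp(-19 * m))
exp(-19 * 0.016) = exp(-0.3040) = 0.737861
a = 43.8 * (1 - 0.737861) = 11.481694
b = 1.56 / (1 + exp(-19.5 * m))
exp(-19.5 * 0.016) = exp(-0.3120) = 0.731982
b = 1.56 / (1 + 0.731982) = 0.900702
Hb / (g * T^2) = 2.62 / (9.81 * 7.6^2) = 2.62 / 566.6256 = 0.00462386
gamma_b = b - a * Hb/(g*T^2) = 0.900702 - 11.481694 * 0.00462386 = 0.847613
db = Hb / gamma_b = 2.62 / 0.847613
db = 3.0910 m

3.0910


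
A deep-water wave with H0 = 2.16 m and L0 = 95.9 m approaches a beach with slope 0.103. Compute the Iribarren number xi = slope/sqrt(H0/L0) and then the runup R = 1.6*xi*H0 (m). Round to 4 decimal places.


xi = slope / sqrt(H0/L0)
H0/L0 = 2.16/95.9 = 0.022523
sqrt(0.022523) = 0.150078
xi = 0.103 / 0.150078 = 0.686309
R = 1.6 * xi * H0 = 1.6 * 0.686309 * 2.16
R = 2.3719 m

2.3719


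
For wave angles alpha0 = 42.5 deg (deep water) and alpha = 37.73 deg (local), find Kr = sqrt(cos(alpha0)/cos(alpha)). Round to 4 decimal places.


Kr = sqrt(cos(alpha0) / cos(alpha))
cos(42.5) = 0.737277
cos(37.73) = 0.790903
Kr = sqrt(0.737277 / 0.790903)
Kr = sqrt(0.932197)
Kr = 0.9655

0.9655


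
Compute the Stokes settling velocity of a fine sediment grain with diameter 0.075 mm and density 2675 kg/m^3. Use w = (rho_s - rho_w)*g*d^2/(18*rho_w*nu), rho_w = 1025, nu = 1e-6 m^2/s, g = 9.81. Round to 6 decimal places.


w = (rho_s - rho_w) * g * d^2 / (18 * rho_w * nu)
d = 0.075 mm = 0.000075 m
rho_s - rho_w = 2675 - 1025 = 1650
Numerator = 1650 * 9.81 * (0.000075)^2 = 0.000091049062
Denominator = 18 * 1025 * 1e-6 = 0.018450
w = 0.004935 m/s

0.004935


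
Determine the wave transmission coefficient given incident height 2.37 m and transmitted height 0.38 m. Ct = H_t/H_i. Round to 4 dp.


Ct = H_t / H_i
Ct = 0.38 / 2.37
Ct = 0.1603

0.1603


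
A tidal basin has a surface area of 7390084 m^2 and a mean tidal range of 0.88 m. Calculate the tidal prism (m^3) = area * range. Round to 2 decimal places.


Tidal prism = Area * Tidal range
P = 7390084 * 0.88
P = 6503273.92 m^3

6503273.92


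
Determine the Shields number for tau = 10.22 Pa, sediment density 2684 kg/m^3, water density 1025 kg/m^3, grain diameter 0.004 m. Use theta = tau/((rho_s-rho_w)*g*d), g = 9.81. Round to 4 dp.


theta = tau / ((rho_s - rho_w) * g * d)
rho_s - rho_w = 2684 - 1025 = 1659
Denominator = 1659 * 9.81 * 0.004 = 65.099160
theta = 10.22 / 65.099160
theta = 0.1570

0.1570


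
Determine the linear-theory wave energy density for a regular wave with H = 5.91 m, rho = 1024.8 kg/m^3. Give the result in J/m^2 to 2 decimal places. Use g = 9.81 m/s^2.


E = (1/8) * rho * g * H^2
E = (1/8) * 1024.8 * 9.81 * 5.91^2
E = 0.125 * 1024.8 * 9.81 * 34.9281
E = 43892.78 J/m^2

43892.78


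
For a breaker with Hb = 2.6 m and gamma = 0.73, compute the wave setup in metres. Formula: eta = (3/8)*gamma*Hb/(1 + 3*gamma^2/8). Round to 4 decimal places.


eta = (3/8) * gamma * Hb / (1 + 3*gamma^2/8)
Numerator = (3/8) * 0.73 * 2.6 = 0.711750
Denominator = 1 + 3*0.73^2/8 = 1 + 0.199838 = 1.199838
eta = 0.711750 / 1.199838
eta = 0.5932 m

0.5932


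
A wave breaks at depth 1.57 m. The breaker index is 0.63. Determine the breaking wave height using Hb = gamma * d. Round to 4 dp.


Hb = gamma * d
Hb = 0.63 * 1.57
Hb = 0.9891 m

0.9891


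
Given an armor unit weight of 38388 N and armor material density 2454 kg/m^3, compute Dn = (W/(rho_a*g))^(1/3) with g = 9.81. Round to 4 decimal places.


V = W / (rho_a * g)
V = 38388 / (2454 * 9.81)
V = 38388 / 24073.74
V = 1.594601 m^3
Dn = V^(1/3) = 1.594601^(1/3)
Dn = 1.1683 m

1.1683


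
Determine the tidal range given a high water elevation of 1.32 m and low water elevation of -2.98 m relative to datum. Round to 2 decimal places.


Tidal range = High water - Low water
Tidal range = 1.32 - (-2.98)
Tidal range = 4.30 m

4.30


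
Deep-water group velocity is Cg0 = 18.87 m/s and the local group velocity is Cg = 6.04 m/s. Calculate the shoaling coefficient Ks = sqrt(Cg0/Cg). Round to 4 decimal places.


Ks = sqrt(Cg0 / Cg)
Ks = sqrt(18.87 / 6.04)
Ks = sqrt(3.1242)
Ks = 1.7675

1.7675


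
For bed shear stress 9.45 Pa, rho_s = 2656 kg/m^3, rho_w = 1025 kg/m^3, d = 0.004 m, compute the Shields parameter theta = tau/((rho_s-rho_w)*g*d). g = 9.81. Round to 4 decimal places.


theta = tau / ((rho_s - rho_w) * g * d)
rho_s - rho_w = 2656 - 1025 = 1631
Denominator = 1631 * 9.81 * 0.004 = 64.000440
theta = 9.45 / 64.000440
theta = 0.1477

0.1477


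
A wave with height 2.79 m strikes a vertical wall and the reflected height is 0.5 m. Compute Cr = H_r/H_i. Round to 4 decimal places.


Cr = H_r / H_i
Cr = 0.5 / 2.79
Cr = 0.1792

0.1792


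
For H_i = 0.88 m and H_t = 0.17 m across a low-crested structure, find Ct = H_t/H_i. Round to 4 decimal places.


Ct = H_t / H_i
Ct = 0.17 / 0.88
Ct = 0.1932

0.1932


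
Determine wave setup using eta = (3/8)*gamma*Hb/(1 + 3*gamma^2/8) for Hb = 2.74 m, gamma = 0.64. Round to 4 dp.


eta = (3/8) * gamma * Hb / (1 + 3*gamma^2/8)
Numerator = (3/8) * 0.64 * 2.74 = 0.657600
Denominator = 1 + 3*0.64^2/8 = 1 + 0.153600 = 1.153600
eta = 0.657600 / 1.153600
eta = 0.5700 m

0.5700


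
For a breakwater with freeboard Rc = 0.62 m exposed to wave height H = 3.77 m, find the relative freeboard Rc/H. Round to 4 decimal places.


Relative freeboard = Rc / H
= 0.62 / 3.77
= 0.1645

0.1645


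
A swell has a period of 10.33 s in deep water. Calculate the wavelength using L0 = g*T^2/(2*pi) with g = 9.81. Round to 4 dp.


L0 = g * T^2 / (2 * pi)
L0 = 9.81 * 10.33^2 / (2 * pi)
L0 = 9.81 * 106.7089 / 6.28319
L0 = 1046.8143 / 6.28319
L0 = 166.6057 m

166.6057


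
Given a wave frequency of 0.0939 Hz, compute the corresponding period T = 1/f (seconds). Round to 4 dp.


T = 1 / f
T = 1 / 0.0939
T = 10.6496 s

10.6496


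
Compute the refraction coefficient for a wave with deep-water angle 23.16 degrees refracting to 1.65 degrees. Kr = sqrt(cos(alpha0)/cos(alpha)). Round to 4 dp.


Kr = sqrt(cos(alpha0) / cos(alpha))
cos(23.16) = 0.919410
cos(1.65) = 0.999585
Kr = sqrt(0.919410 / 0.999585)
Kr = sqrt(0.919792)
Kr = 0.9591

0.9591


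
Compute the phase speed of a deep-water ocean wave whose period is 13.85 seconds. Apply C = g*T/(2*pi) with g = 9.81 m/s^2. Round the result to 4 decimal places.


We use the deep-water celerity formula:
C = g * T / (2 * pi)
C = 9.81 * 13.85 / (2 * 3.14159...)
C = 135.868500 / 6.283185
C = 21.6241 m/s

21.6241


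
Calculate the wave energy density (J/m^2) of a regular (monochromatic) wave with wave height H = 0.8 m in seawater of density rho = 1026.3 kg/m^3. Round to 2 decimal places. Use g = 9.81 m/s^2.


E = (1/8) * rho * g * H^2
E = (1/8) * 1026.3 * 9.81 * 0.8^2
E = 0.125 * 1026.3 * 9.81 * 0.6400
E = 805.44 J/m^2

805.44


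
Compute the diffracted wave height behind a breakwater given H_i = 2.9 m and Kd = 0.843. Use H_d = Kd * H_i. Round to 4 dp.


H_d = Kd * H_i
H_d = 0.843 * 2.9
H_d = 2.4447 m

2.4447


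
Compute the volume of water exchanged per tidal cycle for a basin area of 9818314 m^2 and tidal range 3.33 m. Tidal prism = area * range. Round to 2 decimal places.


Tidal prism = Area * Tidal range
P = 9818314 * 3.33
P = 32694985.62 m^3

32694985.62


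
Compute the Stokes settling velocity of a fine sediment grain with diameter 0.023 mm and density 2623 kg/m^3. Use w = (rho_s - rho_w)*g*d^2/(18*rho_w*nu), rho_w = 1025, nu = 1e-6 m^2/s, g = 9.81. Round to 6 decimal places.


w = (rho_s - rho_w) * g * d^2 / (18 * rho_w * nu)
d = 0.023 mm = 0.000023 m
rho_s - rho_w = 2623 - 1025 = 1598
Numerator = 1598 * 9.81 * (0.000023)^2 = 0.000008292805
Denominator = 18 * 1025 * 1e-6 = 0.018450
w = 0.000449 m/s

0.000449


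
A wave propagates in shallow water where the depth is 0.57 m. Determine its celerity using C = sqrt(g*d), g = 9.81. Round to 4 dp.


Using the shallow-water approximation:
C = sqrt(g * d) = sqrt(9.81 * 0.57)
C = sqrt(5.5917)
C = 2.3647 m/s

2.3647


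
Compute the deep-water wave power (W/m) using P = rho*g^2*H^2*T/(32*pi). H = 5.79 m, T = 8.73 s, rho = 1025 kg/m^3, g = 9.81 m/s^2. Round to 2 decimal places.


P = rho * g^2 * H^2 * T / (32 * pi)
P = 1025 * 9.81^2 * 5.79^2 * 8.73 / (32 * pi)
P = 1025 * 96.2361 * 33.5241 * 8.73 / 100.53096
P = 287166.25 W/m

287166.25


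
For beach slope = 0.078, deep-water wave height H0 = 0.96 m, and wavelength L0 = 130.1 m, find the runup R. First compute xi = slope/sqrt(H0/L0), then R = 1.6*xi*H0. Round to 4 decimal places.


xi = slope / sqrt(H0/L0)
H0/L0 = 0.96/130.1 = 0.007379
sqrt(0.007379) = 0.085901
xi = 0.078 / 0.085901 = 0.908025
R = 1.6 * xi * H0 = 1.6 * 0.908025 * 0.96
R = 1.3947 m

1.3947


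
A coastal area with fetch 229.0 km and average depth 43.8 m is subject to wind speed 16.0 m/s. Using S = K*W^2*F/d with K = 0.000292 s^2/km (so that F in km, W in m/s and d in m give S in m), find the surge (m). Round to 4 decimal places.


S = K * W^2 * F / d
W^2 = 16.0^2 = 256.00
S = 0.000292 * 256.00 * 229.0 / 43.8
Numerator = 0.000292 * 256.00 * 229.0 = 17.118208
S = 17.118208 / 43.8 = 0.3908 m

0.3908


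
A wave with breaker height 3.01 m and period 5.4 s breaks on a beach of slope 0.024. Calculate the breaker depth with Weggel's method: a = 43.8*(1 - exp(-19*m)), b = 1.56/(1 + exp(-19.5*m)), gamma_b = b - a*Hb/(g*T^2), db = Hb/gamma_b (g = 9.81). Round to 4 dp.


a = 43.8 * (1 - exp(-19 * m))
exp(-19 * 0.024) = exp(-0.4560) = 0.633814
a = 43.8 * (1 - 0.633814) = 16.038954
b = 1.56 / (1 + exp(-19.5 * m))
exp(-19.5 * 0.024) = exp(-0.4680) = 0.626254
b = 1.56 / (1 + 0.626254) = 0.959260
Hb / (g * T^2) = 3.01 / (9.81 * 5.4^2) = 3.01 / 286.0596 = 0.01052228
gamma_b = b - a * Hb/(g*T^2) = 0.959260 - 16.038954 * 0.01052228 = 0.790494
db = Hb / gamma_b = 3.01 / 0.790494
db = 3.8077 m

3.8077


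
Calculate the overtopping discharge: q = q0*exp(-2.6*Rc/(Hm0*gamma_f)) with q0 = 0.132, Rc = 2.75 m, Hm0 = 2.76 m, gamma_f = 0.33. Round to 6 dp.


q = q0 * exp(-2.6 * Rc / (Hm0 * gamma_f))
Exponent = -2.6 * 2.75 / (2.76 * 0.33)
= -2.6 * 2.75 / 0.9108
= -7.850242
exp(-7.850242) = 0.000390
q = 0.132 * 0.000390
q = 0.000051 m^3/s/m

0.000051


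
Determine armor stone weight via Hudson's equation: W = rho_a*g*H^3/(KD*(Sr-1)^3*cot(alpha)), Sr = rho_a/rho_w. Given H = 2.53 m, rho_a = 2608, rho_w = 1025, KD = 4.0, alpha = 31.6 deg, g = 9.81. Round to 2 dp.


Sr = rho_a / rho_w = 2608 / 1025 = 2.544390
(Sr - 1) = 1.544390
(Sr - 1)^3 = 3.683589
cot(31.6) = 1 / tan(31.6) = 1 / 0.615204 = 1.625477
Numerator = 2608 * 9.81 * 2.53^3 = 414322.1560
Denominator = 4.0 * 3.683589 * 1.625477 = 23.950353
W = 414322.1560 / 23.950353
W = 17299.21 N

17299.21


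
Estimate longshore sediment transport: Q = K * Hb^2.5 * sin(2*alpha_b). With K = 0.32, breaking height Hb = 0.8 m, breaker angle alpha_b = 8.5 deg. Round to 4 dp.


Q = K * Hb^2.5 * sin(2 * alpha_b)
Hb^2.5 = 0.8^2.5 = 0.572433
sin(2 * 8.5) = sin(17.0) = 0.292372
Q = 0.32 * 0.572433 * 0.292372
Q = 0.0536 m^3/s

0.0536


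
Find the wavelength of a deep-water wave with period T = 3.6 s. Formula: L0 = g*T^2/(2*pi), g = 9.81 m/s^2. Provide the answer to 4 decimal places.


L0 = g * T^2 / (2 * pi)
L0 = 9.81 * 3.6^2 / (2 * pi)
L0 = 9.81 * 12.9600 / 6.28319
L0 = 127.1376 / 6.28319
L0 = 20.2346 m

20.2346


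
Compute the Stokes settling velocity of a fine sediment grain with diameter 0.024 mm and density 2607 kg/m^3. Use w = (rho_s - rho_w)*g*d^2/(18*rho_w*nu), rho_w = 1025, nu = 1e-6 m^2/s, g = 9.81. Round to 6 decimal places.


w = (rho_s - rho_w) * g * d^2 / (18 * rho_w * nu)
d = 0.024 mm = 0.000024 m
rho_s - rho_w = 2607 - 1025 = 1582
Numerator = 1582 * 9.81 * (0.000024)^2 = 0.000008939186
Denominator = 18 * 1025 * 1e-6 = 0.018450
w = 0.000485 m/s

0.000485


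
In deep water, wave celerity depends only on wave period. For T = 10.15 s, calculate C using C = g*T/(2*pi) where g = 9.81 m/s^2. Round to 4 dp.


We use the deep-water celerity formula:
C = g * T / (2 * pi)
C = 9.81 * 10.15 / (2 * 3.14159...)
C = 99.571500 / 6.283185
C = 15.8473 m/s

15.8473


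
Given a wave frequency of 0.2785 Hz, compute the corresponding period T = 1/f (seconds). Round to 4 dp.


T = 1 / f
T = 1 / 0.2785
T = 3.5907 s

3.5907


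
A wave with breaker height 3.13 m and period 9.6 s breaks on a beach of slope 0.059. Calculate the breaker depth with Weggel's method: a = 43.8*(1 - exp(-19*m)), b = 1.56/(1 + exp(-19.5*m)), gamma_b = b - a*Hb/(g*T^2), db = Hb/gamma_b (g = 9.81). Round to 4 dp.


a = 43.8 * (1 - exp(-19 * m))
exp(-19 * 0.059) = exp(-1.1210) = 0.325954
a = 43.8 * (1 - 0.325954) = 29.523229
b = 1.56 / (1 + exp(-19.5 * m))
exp(-19.5 * 0.059) = exp(-1.1505) = 0.316478
b = 1.56 / (1 + 0.316478) = 1.184979
Hb / (g * T^2) = 3.13 / (9.81 * 9.6^2) = 3.13 / 904.0896 = 0.00346205
gamma_b = b - a * Hb/(g*T^2) = 1.184979 - 29.523229 * 0.00346205 = 1.082769
db = Hb / gamma_b = 3.13 / 1.082769
db = 2.8907 m

2.8907


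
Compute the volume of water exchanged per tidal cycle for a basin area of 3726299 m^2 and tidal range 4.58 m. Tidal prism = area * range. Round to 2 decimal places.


Tidal prism = Area * Tidal range
P = 3726299 * 4.58
P = 17066449.42 m^3

17066449.42


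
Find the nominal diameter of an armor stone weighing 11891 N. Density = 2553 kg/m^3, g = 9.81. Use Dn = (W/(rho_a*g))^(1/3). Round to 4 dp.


V = W / (rho_a * g)
V = 11891 / (2553 * 9.81)
V = 11891 / 25044.93
V = 0.474787 m^3
Dn = V^(1/3) = 0.474787^(1/3)
Dn = 0.7801 m

0.7801


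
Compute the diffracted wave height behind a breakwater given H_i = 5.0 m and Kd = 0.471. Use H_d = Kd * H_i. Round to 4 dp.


H_d = Kd * H_i
H_d = 0.471 * 5.0
H_d = 2.3550 m

2.3550


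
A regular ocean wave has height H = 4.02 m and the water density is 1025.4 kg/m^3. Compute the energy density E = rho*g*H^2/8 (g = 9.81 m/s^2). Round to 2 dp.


E = (1/8) * rho * g * H^2
E = (1/8) * 1025.4 * 9.81 * 4.02^2
E = 0.125 * 1025.4 * 9.81 * 16.1604
E = 20320.03 J/m^2

20320.03


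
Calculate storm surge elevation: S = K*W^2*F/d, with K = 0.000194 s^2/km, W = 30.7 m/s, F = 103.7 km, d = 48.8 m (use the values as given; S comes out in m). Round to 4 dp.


S = K * W^2 * F / d
W^2 = 30.7^2 = 942.49
S = 0.000194 * 942.49 * 103.7 / 48.8
Numerator = 0.000194 * 942.49 * 103.7 = 18.960825
S = 18.960825 / 48.8 = 0.3885 m

0.3885


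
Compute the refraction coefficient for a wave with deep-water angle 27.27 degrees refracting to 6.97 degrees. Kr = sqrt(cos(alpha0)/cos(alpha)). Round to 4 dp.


Kr = sqrt(cos(alpha0) / cos(alpha))
cos(27.27) = 0.888857
cos(6.97) = 0.992610
Kr = sqrt(0.888857 / 0.992610)
Kr = sqrt(0.895475)
Kr = 0.9463

0.9463


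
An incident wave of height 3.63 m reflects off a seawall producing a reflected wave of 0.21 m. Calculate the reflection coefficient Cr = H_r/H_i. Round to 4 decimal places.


Cr = H_r / H_i
Cr = 0.21 / 3.63
Cr = 0.0579

0.0579


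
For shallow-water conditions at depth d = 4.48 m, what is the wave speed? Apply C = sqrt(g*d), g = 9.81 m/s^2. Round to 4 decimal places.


Using the shallow-water approximation:
C = sqrt(g * d) = sqrt(9.81 * 4.48)
C = sqrt(43.9488)
C = 6.6294 m/s

6.6294


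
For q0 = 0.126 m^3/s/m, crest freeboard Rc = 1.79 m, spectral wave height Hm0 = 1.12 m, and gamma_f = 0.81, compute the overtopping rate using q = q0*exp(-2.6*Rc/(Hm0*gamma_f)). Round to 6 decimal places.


q = q0 * exp(-2.6 * Rc / (Hm0 * gamma_f))
Exponent = -2.6 * 1.79 / (1.12 * 0.81)
= -2.6 * 1.79 / 0.9072
= -5.130071
exp(-5.130071) = 0.005916
q = 0.126 * 0.005916
q = 0.000745 m^3/s/m

0.000745


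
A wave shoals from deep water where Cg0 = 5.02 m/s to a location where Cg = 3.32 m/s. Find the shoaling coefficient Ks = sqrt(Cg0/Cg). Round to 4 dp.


Ks = sqrt(Cg0 / Cg)
Ks = sqrt(5.02 / 3.32)
Ks = sqrt(1.5120)
Ks = 1.2297

1.2297


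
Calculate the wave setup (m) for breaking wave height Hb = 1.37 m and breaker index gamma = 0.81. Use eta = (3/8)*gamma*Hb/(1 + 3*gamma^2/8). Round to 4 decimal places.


eta = (3/8) * gamma * Hb / (1 + 3*gamma^2/8)
Numerator = (3/8) * 0.81 * 1.37 = 0.416138
Denominator = 1 + 3*0.81^2/8 = 1 + 0.246038 = 1.246038
eta = 0.416138 / 1.246038
eta = 0.3340 m

0.3340


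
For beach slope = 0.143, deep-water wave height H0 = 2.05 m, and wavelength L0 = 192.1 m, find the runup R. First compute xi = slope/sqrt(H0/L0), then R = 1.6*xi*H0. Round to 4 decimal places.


xi = slope / sqrt(H0/L0)
H0/L0 = 2.05/192.1 = 0.010672
sqrt(0.010672) = 0.103303
xi = 0.143 / 0.103303 = 1.384276
R = 1.6 * xi * H0 = 1.6 * 1.384276 * 2.05
R = 4.5404 m

4.5404


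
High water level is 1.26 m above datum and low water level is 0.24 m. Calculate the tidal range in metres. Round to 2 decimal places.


Tidal range = High water - Low water
Tidal range = 1.26 - (0.24)
Tidal range = 1.02 m

1.02


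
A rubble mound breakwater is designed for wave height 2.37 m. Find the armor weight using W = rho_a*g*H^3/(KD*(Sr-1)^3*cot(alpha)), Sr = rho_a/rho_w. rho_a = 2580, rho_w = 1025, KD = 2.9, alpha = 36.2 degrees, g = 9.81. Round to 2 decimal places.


Sr = rho_a / rho_w = 2580 / 1025 = 2.517073
(Sr - 1) = 1.517073
(Sr - 1)^3 = 3.491561
cot(36.2) = 1 / tan(36.2) = 1 / 0.731889 = 1.366327
Numerator = 2580 * 9.81 * 2.37^3 = 336925.3990
Denominator = 2.9 * 3.491561 * 1.366327 = 13.834776
W = 336925.3990 / 13.834776
W = 24353.51 N

24353.51


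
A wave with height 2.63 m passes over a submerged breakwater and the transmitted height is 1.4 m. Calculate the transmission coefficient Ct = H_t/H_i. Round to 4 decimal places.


Ct = H_t / H_i
Ct = 1.4 / 2.63
Ct = 0.5323

0.5323


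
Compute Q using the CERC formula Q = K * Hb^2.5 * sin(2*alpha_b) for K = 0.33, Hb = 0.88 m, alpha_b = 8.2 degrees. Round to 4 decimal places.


Q = K * Hb^2.5 * sin(2 * alpha_b)
Hb^2.5 = 0.88^2.5 = 0.726452
sin(2 * 8.2) = sin(16.4) = 0.282341
Q = 0.33 * 0.726452 * 0.282341
Q = 0.0677 m^3/s

0.0677


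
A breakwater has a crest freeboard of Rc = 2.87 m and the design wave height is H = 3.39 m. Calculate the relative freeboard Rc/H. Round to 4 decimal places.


Relative freeboard = Rc / H
= 2.87 / 3.39
= 0.8466

0.8466


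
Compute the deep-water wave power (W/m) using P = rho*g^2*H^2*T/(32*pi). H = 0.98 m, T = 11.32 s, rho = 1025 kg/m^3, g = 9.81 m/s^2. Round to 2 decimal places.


P = rho * g^2 * H^2 * T / (32 * pi)
P = 1025 * 9.81^2 * 0.98^2 * 11.32 / (32 * pi)
P = 1025 * 96.2361 * 0.9604 * 11.32 / 100.53096
P = 10667.45 W/m

10667.45


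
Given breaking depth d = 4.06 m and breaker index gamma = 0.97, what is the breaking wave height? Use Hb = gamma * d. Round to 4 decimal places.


Hb = gamma * d
Hb = 0.97 * 4.06
Hb = 3.9382 m

3.9382


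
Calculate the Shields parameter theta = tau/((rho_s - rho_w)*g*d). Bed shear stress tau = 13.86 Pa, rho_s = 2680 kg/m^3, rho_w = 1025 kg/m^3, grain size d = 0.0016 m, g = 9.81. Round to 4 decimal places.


theta = tau / ((rho_s - rho_w) * g * d)
rho_s - rho_w = 2680 - 1025 = 1655
Denominator = 1655 * 9.81 * 0.0016 = 25.976880
theta = 13.86 / 25.976880
theta = 0.5336

0.5336


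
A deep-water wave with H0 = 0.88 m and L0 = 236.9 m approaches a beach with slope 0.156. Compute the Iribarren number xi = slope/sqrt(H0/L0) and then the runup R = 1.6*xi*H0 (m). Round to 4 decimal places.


xi = slope / sqrt(H0/L0)
H0/L0 = 0.88/236.9 = 0.003715
sqrt(0.003715) = 0.060948
xi = 0.156 / 0.060948 = 2.559563
R = 1.6 * xi * H0 = 1.6 * 2.559563 * 0.88
R = 3.6039 m

3.6039


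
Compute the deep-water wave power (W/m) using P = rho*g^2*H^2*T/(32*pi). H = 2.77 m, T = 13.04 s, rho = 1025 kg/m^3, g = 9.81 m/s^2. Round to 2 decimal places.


P = rho * g^2 * H^2 * T / (32 * pi)
P = 1025 * 9.81^2 * 2.77^2 * 13.04 / (32 * pi)
P = 1025 * 96.2361 * 7.6729 * 13.04 / 100.53096
P = 98174.60 W/m

98174.60


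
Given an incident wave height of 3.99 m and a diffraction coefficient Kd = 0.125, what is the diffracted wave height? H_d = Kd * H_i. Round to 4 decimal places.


H_d = Kd * H_i
H_d = 0.125 * 3.99
H_d = 0.4988 m

0.4988


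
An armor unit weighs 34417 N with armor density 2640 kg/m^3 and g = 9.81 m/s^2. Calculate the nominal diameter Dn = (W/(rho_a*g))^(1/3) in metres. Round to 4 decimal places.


V = W / (rho_a * g)
V = 34417 / (2640 * 9.81)
V = 34417 / 25898.40
V = 1.328924 m^3
Dn = V^(1/3) = 1.328924^(1/3)
Dn = 1.0994 m

1.0994


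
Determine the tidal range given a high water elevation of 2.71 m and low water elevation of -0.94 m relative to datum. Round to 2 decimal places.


Tidal range = High water - Low water
Tidal range = 2.71 - (-0.94)
Tidal range = 3.65 m

3.65


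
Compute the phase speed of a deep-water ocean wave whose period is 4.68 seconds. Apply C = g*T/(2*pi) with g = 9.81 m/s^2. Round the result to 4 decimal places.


We use the deep-water celerity formula:
C = g * T / (2 * pi)
C = 9.81 * 4.68 / (2 * 3.14159...)
C = 45.910800 / 6.283185
C = 7.3069 m/s

7.3069


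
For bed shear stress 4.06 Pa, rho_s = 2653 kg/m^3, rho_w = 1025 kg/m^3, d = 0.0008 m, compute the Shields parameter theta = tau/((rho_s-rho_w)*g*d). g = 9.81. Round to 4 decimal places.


theta = tau / ((rho_s - rho_w) * g * d)
rho_s - rho_w = 2653 - 1025 = 1628
Denominator = 1628 * 9.81 * 0.0008 = 12.776544
theta = 4.06 / 12.776544
theta = 0.3178

0.3178


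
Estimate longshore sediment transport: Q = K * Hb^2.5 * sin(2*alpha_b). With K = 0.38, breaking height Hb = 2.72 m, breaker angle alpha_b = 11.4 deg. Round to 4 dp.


Q = K * Hb^2.5 * sin(2 * alpha_b)
Hb^2.5 = 2.72^2.5 = 12.201754
sin(2 * 11.4) = sin(22.8) = 0.387516
Q = 0.38 * 12.201754 * 0.387516
Q = 1.7968 m^3/s

1.7968


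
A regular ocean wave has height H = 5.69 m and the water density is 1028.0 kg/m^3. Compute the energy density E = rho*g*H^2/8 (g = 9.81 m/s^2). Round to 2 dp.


E = (1/8) * rho * g * H^2
E = (1/8) * 1028.0 * 9.81 * 5.69^2
E = 0.125 * 1028.0 * 9.81 * 32.3761
E = 40812.83 J/m^2

40812.83


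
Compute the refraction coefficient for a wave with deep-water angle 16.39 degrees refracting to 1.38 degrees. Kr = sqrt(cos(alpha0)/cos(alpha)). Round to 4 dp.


Kr = sqrt(cos(alpha0) / cos(alpha))
cos(16.39) = 0.959363
cos(1.38) = 0.999710
Kr = sqrt(0.959363 / 0.999710)
Kr = sqrt(0.959642)
Kr = 0.9796

0.9796


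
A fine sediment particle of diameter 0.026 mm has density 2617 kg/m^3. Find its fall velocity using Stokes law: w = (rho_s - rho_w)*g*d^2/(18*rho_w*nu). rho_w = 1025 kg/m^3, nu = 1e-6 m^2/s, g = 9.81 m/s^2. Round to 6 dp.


w = (rho_s - rho_w) * g * d^2 / (18 * rho_w * nu)
d = 0.026 mm = 0.000026 m
rho_s - rho_w = 2617 - 1025 = 1592
Numerator = 1592 * 9.81 * (0.000026)^2 = 0.000010557444
Denominator = 18 * 1025 * 1e-6 = 0.018450
w = 0.000572 m/s

0.000572


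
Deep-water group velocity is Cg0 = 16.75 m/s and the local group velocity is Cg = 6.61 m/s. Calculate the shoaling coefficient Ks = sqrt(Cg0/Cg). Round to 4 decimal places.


Ks = sqrt(Cg0 / Cg)
Ks = sqrt(16.75 / 6.61)
Ks = sqrt(2.5340)
Ks = 1.5919

1.5919


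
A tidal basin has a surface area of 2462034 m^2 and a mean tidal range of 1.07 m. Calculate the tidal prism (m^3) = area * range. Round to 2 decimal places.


Tidal prism = Area * Tidal range
P = 2462034 * 1.07
P = 2634376.38 m^3

2634376.38


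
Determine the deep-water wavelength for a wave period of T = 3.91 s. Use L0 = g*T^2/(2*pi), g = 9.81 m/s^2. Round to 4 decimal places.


L0 = g * T^2 / (2 * pi)
L0 = 9.81 * 3.91^2 / (2 * pi)
L0 = 9.81 * 15.2881 / 6.28319
L0 = 149.9763 / 6.28319
L0 = 23.8695 m

23.8695


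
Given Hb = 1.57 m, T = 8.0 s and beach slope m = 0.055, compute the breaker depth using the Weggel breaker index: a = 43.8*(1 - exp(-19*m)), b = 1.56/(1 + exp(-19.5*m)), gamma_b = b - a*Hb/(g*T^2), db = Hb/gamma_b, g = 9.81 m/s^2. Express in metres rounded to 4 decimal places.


a = 43.8 * (1 - exp(-19 * m))
exp(-19 * 0.055) = exp(-1.0450) = 0.351692
a = 43.8 * (1 - 0.351692) = 28.395898
b = 1.56 / (1 + exp(-19.5 * m))
exp(-19.5 * 0.055) = exp(-1.0725) = 0.342152
b = 1.56 / (1 + 0.342152) = 1.162312
Hb / (g * T^2) = 1.57 / (9.81 * 8.0^2) = 1.57 / 627.8400 = 0.00250064
gamma_b = b - a * Hb/(g*T^2) = 1.162312 - 28.395898 * 0.00250064 = 1.091305
db = Hb / gamma_b = 1.57 / 1.091305
db = 1.4386 m

1.4386


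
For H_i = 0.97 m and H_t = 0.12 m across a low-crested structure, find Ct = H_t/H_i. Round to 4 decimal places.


Ct = H_t / H_i
Ct = 0.12 / 0.97
Ct = 0.1237

0.1237


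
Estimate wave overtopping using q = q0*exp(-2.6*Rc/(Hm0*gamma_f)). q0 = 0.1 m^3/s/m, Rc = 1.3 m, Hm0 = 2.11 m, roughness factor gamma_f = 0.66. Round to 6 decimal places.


q = q0 * exp(-2.6 * Rc / (Hm0 * gamma_f))
Exponent = -2.6 * 1.3 / (2.11 * 0.66)
= -2.6 * 1.3 / 1.3926
= -2.427115
exp(-2.427115) = 0.088291
q = 0.1 * 0.088291
q = 0.008829 m^3/s/m

0.008829


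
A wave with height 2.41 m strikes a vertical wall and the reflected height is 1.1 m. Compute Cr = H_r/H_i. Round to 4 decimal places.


Cr = H_r / H_i
Cr = 1.1 / 2.41
Cr = 0.4564

0.4564


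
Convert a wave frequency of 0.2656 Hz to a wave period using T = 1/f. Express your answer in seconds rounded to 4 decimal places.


T = 1 / f
T = 1 / 0.2656
T = 3.7651 s

3.7651


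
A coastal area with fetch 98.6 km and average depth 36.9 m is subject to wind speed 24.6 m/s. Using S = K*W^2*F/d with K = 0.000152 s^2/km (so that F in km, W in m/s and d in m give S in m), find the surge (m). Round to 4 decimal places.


S = K * W^2 * F / d
W^2 = 24.6^2 = 605.16
S = 0.000152 * 605.16 * 98.6 / 36.9
Numerator = 0.000152 * 605.16 * 98.6 = 9.069654
S = 9.069654 / 36.9 = 0.2458 m

0.2458


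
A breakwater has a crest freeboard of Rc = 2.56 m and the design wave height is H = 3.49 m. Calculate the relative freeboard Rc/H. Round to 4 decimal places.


Relative freeboard = Rc / H
= 2.56 / 3.49
= 0.7335

0.7335


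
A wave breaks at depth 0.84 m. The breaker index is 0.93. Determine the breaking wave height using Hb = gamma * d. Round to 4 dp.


Hb = gamma * d
Hb = 0.93 * 0.84
Hb = 0.7812 m

0.7812


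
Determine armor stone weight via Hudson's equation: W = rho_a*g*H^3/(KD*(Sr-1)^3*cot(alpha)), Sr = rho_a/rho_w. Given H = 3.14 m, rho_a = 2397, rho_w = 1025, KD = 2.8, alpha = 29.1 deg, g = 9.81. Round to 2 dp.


Sr = rho_a / rho_w = 2397 / 1025 = 2.338537
(Sr - 1) = 1.338537
(Sr - 1)^3 = 2.398229
cot(29.1) = 1 / tan(29.1) = 1 / 0.556593 = 1.796645
Numerator = 2397 * 9.81 * 3.14^3 = 727990.9587
Denominator = 2.8 * 2.398229 * 1.796645 = 12.064550
W = 727990.9587 / 12.064550
W = 60341.33 N

60341.33


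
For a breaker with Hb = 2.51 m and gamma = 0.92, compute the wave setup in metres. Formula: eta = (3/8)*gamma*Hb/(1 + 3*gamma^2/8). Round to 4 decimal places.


eta = (3/8) * gamma * Hb / (1 + 3*gamma^2/8)
Numerator = (3/8) * 0.92 * 2.51 = 0.865950
Denominator = 1 + 3*0.92^2/8 = 1 + 0.317400 = 1.317400
eta = 0.865950 / 1.317400
eta = 0.6573 m

0.6573


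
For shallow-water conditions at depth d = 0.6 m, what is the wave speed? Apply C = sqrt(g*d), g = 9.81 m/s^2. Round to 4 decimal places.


Using the shallow-water approximation:
C = sqrt(g * d) = sqrt(9.81 * 0.6)
C = sqrt(5.8860)
C = 2.4261 m/s

2.4261


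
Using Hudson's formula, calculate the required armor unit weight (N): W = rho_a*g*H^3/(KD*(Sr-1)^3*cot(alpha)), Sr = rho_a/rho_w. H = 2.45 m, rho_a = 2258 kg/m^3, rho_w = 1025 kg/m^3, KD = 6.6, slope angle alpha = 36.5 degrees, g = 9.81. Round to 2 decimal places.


Sr = rho_a / rho_w = 2258 / 1025 = 2.202927
(Sr - 1) = 1.202927
(Sr - 1)^3 = 1.740675
cot(36.5) = 1 / tan(36.5) = 1 / 0.739961 = 1.351422
Numerator = 2258 * 9.81 * 2.45^3 = 325755.0808
Denominator = 6.6 * 1.740675 * 1.351422 = 15.525754
W = 325755.0808 / 15.525754
W = 20981.60 N

20981.60


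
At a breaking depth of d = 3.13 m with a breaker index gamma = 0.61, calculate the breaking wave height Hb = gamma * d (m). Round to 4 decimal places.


Hb = gamma * d
Hb = 0.61 * 3.13
Hb = 1.9093 m

1.9093


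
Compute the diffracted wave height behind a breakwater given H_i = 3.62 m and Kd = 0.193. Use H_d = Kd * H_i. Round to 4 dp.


H_d = Kd * H_i
H_d = 0.193 * 3.62
H_d = 0.6987 m

0.6987


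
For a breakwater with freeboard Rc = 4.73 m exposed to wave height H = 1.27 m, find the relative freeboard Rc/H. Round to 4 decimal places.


Relative freeboard = Rc / H
= 4.73 / 1.27
= 3.7244

3.7244


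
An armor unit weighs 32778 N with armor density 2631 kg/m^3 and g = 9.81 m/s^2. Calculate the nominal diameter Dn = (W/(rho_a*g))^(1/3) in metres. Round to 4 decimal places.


V = W / (rho_a * g)
V = 32778 / (2631 * 9.81)
V = 32778 / 25810.11
V = 1.269967 m^3
Dn = V^(1/3) = 1.269967^(1/3)
Dn = 1.0829 m

1.0829


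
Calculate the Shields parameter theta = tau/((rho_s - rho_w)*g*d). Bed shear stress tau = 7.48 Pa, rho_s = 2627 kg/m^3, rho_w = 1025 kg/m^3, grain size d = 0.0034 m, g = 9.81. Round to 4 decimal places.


theta = tau / ((rho_s - rho_w) * g * d)
rho_s - rho_w = 2627 - 1025 = 1602
Denominator = 1602 * 9.81 * 0.0034 = 53.433108
theta = 7.48 / 53.433108
theta = 0.1400

0.1400


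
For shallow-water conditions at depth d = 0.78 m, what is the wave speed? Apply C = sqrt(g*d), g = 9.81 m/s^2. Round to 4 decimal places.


Using the shallow-water approximation:
C = sqrt(g * d) = sqrt(9.81 * 0.78)
C = sqrt(7.6518)
C = 2.7662 m/s

2.7662


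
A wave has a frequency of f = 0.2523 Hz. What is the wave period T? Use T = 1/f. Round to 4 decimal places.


T = 1 / f
T = 1 / 0.2523
T = 3.9635 s

3.9635


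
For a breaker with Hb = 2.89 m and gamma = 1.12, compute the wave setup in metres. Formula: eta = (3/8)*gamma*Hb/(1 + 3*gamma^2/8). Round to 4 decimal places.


eta = (3/8) * gamma * Hb / (1 + 3*gamma^2/8)
Numerator = (3/8) * 1.12 * 2.89 = 1.213800
Denominator = 1 + 3*1.12^2/8 = 1 + 0.470400 = 1.470400
eta = 1.213800 / 1.470400
eta = 0.8255 m

0.8255


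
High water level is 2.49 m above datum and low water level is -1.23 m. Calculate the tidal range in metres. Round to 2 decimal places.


Tidal range = High water - Low water
Tidal range = 2.49 - (-1.23)
Tidal range = 3.72 m

3.72


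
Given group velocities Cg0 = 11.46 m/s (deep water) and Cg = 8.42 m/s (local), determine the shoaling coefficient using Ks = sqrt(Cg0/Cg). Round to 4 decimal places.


Ks = sqrt(Cg0 / Cg)
Ks = sqrt(11.46 / 8.42)
Ks = sqrt(1.3610)
Ks = 1.1666

1.1666


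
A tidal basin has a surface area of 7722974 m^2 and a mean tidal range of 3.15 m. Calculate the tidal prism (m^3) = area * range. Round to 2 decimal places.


Tidal prism = Area * Tidal range
P = 7722974 * 3.15
P = 24327368.10 m^3

24327368.10


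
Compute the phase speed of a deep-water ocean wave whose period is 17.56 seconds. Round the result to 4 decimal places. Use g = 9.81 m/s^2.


We use the deep-water celerity formula:
C = g * T / (2 * pi)
C = 9.81 * 17.56 / (2 * 3.14159...)
C = 172.263600 / 6.283185
C = 27.4166 m/s

27.4166


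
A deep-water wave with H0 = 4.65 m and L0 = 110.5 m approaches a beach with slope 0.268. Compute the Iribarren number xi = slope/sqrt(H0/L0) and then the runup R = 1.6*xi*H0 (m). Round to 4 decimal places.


xi = slope / sqrt(H0/L0)
H0/L0 = 4.65/110.5 = 0.042081
sqrt(0.042081) = 0.205138
xi = 0.268 / 0.205138 = 1.306440
R = 1.6 * xi * H0 = 1.6 * 1.306440 * 4.65
R = 9.7199 m

9.7199


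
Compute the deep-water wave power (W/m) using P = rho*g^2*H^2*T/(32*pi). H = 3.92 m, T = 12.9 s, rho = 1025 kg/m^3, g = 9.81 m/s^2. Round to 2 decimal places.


P = rho * g^2 * H^2 * T / (32 * pi)
P = 1025 * 9.81^2 * 3.92^2 * 12.9 / (32 * pi)
P = 1025 * 96.2361 * 15.3664 * 12.9 / 100.53096
P = 194501.91 W/m

194501.91


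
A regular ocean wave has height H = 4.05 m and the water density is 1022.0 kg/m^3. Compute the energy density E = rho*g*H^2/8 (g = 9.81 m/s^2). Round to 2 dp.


E = (1/8) * rho * g * H^2
E = (1/8) * 1022.0 * 9.81 * 4.05^2
E = 0.125 * 1022.0 * 9.81 * 16.4025
E = 20556.06 J/m^2

20556.06


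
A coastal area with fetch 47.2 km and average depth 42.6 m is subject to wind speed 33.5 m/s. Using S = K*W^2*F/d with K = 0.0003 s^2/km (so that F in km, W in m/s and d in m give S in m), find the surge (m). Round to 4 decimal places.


S = K * W^2 * F / d
W^2 = 33.5^2 = 1122.25
S = 0.0003 * 1122.25 * 47.2 / 42.6
Numerator = 0.0003 * 1122.25 * 47.2 = 15.891060
S = 15.891060 / 42.6 = 0.3730 m

0.3730


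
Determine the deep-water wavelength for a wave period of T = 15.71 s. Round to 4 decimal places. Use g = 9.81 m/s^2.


L0 = g * T^2 / (2 * pi)
L0 = 9.81 * 15.71^2 / (2 * pi)
L0 = 9.81 * 246.8041 / 6.28319
L0 = 2421.1482 / 6.28319
L0 = 385.3377 m

385.3377


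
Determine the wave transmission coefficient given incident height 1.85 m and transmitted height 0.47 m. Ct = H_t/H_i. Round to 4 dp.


Ct = H_t / H_i
Ct = 0.47 / 1.85
Ct = 0.2541

0.2541


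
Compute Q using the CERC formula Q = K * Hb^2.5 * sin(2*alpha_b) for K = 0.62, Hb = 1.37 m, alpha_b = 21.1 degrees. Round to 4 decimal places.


Q = K * Hb^2.5 * sin(2 * alpha_b)
Hb^2.5 = 1.37^2.5 = 2.196855
sin(2 * 21.1) = sin(42.2) = 0.671721
Q = 0.62 * 2.196855 * 0.671721
Q = 0.9149 m^3/s

0.9149


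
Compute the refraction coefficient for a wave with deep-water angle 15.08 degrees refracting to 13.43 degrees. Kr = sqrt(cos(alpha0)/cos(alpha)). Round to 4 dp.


Kr = sqrt(cos(alpha0) / cos(alpha))
cos(15.08) = 0.965564
cos(13.43) = 0.972654
Kr = sqrt(0.965564 / 0.972654)
Kr = sqrt(0.992710)
Kr = 0.9963

0.9963
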